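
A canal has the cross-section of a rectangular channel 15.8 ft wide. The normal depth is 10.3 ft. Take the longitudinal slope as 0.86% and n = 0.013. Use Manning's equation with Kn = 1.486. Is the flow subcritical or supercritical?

supercritical

Flow area A = b·y = 15.8 × 10.3 = 162.7 ft². Wetted perimeter P = b + 2y = 15.8 + 2×10.3 = 36.4 ft.
Hydraulic radius R = A/P = 162.7/36.4 = 4.471 ft.
V = (1.486/n) R^(2/3) √S = (1.486/0.013) × 4.471^(2/3) × √0.0086 = 28.77 ft/s. Hydraulic depth D_h = A/T = 162.7/15.8 = 10.3 ft.
Froude number Fr = V/√(g·D_h) = 28.77/√(32.2×10.3) = 1.58, which is greater than 1, so the flow is supercritical.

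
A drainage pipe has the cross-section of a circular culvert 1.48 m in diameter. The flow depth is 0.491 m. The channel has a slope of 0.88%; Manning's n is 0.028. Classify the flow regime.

For a circular section of diameter D = 1.48 m at depth y = 0.491 m, the central angle is θ = 2 arccos(1 − 2y/D) = 2.455 rad. Then A = (D²/8)(θ − sin θ) = 0.4987 m² and P = Dθ/2 = 1.817 m.
Hydraulic radius R = A/P = 0.4987/1.817 = 0.2745 m.
V = (1/n) R^(2/3) √S = (1/0.028) × 0.2745^(2/3) × √0.0088 = 1.415 m/s. Hydraulic depth D_h = A/T = 0.4987/1.394 = 0.3578 m.
Froude number Fr = V/√(g·D_h) = 1.415/√(9.81×0.3578) = 0.755, which is less than 1, so the flow is subcritical.

subcritical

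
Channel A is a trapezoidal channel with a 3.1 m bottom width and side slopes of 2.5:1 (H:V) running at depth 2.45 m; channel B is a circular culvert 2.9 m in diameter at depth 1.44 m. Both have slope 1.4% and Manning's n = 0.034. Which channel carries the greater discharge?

Channel A: With bottom width b = 3.1 m and side slope z = 2.5: A = (b + zy)y = (3.1 + 2.5×2.45)×2.45 = 22.6 m²; P = b + 2y√(1+z²) = 3.1 + 2×2.45×2.693 = 16.29 m. Hydraulic radius R = A/P = 22.6/16.29 = 1.387 m. Q_A = (1/0.034)·22.6·1.387^(2/3)·√0.014 = 97.83 m³/s.
Channel B: For a circular section of diameter D = 2.9 m at depth y = 1.44 m, the central angle is θ = 2 arccos(1 − 2y/D) = 3.128 rad. Then A = (D²/8)(θ − sin θ) = 3.274 m² and P = Dθ/2 = 4.535 m. Hydraulic radius R = A/P = 3.274/4.535 = 0.7218 m. Q_B = (1/0.034)·3.274·0.7218^(2/3)·√0.014 = 9.167 m³/s.
Q_A = 97.83 m³/s vs Q_B = 9.167 m³/s, so channel A carries more.

channel A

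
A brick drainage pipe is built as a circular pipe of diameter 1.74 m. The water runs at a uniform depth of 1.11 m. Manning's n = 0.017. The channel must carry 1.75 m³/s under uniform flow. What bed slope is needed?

For a circular section of diameter D = 1.74 m at depth y = 1.11 m, the central angle is θ = 2 arccos(1 − 2y/D) = 3.701 rad. Then A = (D²/8)(θ − sin θ) = 1.601 m² and P = Dθ/2 = 3.219 m.
Hydraulic radius R = A/P = 1.601/3.219 = 0.4973 m.
From Manning's equation, S = [nQ / (1 A R^(2/3))]² = [0.017 × 1.75 / (1 × 1.601 × 0.4973^(2/3))]² = 0.000876.

S = 0.000876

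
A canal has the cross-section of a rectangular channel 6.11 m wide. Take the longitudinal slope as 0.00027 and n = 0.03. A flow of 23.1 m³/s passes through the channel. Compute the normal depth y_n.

Manning's equation rearranged: A R^(2/3) = nQ / (1·√S) = 0.03 × 23.1 / (√0.00027) = 42.17.
Try y = 5.08 m: A R^(2/3) = 47.74 — over.
Try y = 3.7 m: A R^(2/3) = 31.86 — short.
Try y = 4.6 m: A R^(2/3) = 42.14 — ≈ 42.17.

y_n = 4.6 m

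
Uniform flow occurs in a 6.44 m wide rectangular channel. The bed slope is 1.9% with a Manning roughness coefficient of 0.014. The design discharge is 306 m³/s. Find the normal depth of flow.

y_n = 3.44 m

Manning's equation rearranged: A R^(2/3) = nQ / (1·√S) = 0.014 × 306 / (√0.019) = 31.08.
Trying y = 2.59 m: A R^(2/3) = 21.22 — too small.
Trying y = 4.33 m: A R^(2/3) = 41.97 — too large.
Trying y = 3.44 m: A R^(2/3) = 31.1 — ≈ 31.08.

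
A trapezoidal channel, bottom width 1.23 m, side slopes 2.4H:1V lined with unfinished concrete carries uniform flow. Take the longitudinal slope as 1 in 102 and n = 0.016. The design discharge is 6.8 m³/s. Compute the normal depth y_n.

y_n = 0.688 m

Manning's equation rearranged: A R^(2/3) = nQ / (1·√S) = 0.016 × 6.8 / (√0.009804) = 1.099.
At y = 0.489 m: A R^(2/3) = 0.5401 — too small.
At y = 0.874 m: A R^(2/3) = 1.841 — too large.
At y = 0.688 m: A R^(2/3) = 1.098 — matches.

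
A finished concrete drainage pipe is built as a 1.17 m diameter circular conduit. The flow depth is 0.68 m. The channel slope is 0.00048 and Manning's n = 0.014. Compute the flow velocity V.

V = 0.731 m/s

For a circular section of diameter D = 1.17 m at depth y = 0.68 m, the central angle is θ = 2 arccos(1 − 2y/D) = 3.468 rad. Then A = (D²/8)(θ − sin θ) = 0.6482 m² and P = Dθ/2 = 2.029 m.
Hydraulic radius R = A/P = 0.6482/2.029 = 0.3195 m.
From Manning's equation, V = (1/n) R^(2/3) S^(1/2) = (1/0.014) × 0.3195^(2/3) × 0.00048^(1/2) = 0.731 m/s.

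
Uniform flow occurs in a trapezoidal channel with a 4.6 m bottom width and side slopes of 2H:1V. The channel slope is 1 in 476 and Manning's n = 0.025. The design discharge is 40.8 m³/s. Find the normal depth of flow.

Manning's equation rearranged: A R^(2/3) = nQ / (1·√S) = 0.025 × 40.8 / (√0.002101) = 22.25.
At y = 2.45 m: A R^(2/3) = 30.45 — high.
At y = 1.81 m: A R^(2/3) = 16.54 — low.
At y = 2.1 m: A R^(2/3) = 22.25 — matches.

y_n = 2.1 m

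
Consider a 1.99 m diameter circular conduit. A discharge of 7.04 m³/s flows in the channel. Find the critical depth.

At critical depth, Q² T / (g A³) = 1, i.e. A³/T = Q²/g = 7.04²/9.81 = 5.052.
At y = 1.03 m: A³/T = 2.157 — too small.
At y = 1.29 m: A³/T = 5.11 — ≈ 5.052.

y_c = 1.29 m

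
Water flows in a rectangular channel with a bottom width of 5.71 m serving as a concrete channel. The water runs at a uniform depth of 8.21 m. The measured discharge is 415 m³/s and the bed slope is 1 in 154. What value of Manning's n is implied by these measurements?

Flow area A = b·y = 5.71 × 8.21 = 46.88 m². Wetted perimeter P = b + 2y = 5.71 + 2×8.21 = 22.13 m.
Hydraulic radius R = A/P = 46.88/22.13 = 2.118 m.
Rearranging Manning's equation: n = (1/Q) A R^(2/3) S^(1/2) = (1/415) × 46.88 × 2.118^(2/3) × √0.006494 = 0.015.

n = 0.015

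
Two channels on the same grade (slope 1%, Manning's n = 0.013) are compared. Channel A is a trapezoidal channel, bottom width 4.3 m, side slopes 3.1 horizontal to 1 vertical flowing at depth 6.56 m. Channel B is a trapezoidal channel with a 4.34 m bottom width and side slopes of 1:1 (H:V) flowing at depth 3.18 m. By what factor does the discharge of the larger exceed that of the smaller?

Channel A: With bottom width b = 4.3 m and side slope z = 3.1: A = (b + zy)y = (4.3 + 3.1×6.56)×6.56 = 161.6 m²; P = b + 2y√(1+z²) = 4.3 + 2×6.56×3.257 = 47.04 m. Hydraulic radius R = A/P = 161.6/47.04 = 3.436 m. Q_A = (1/0.013)·161.6·3.436^(2/3)·√0.01 = 2831 m³/s.
Channel B: With bottom width b = 4.34 m and side slope z = 1: A = (b + zy)y = (4.34 + 1×3.18)×3.18 = 23.91 m²; P = b + 2y√(1+z²) = 4.34 + 2×3.18×1.414 = 13.33 m. Hydraulic radius R = A/P = 23.91/13.33 = 1.793 m. Q_B = (1/0.013)·23.91·1.793^(2/3)·√0.01 = 271.5 m³/s.
The larger discharge is 2831 m³/s and the smaller is 271.5 m³/s; the ratio is 10.4.

10.4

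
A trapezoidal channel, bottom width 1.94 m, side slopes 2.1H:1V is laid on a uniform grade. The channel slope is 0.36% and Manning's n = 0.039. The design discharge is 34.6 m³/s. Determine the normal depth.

y_n = 2.54 m

Manning's equation rearranged: A R^(2/3) = nQ / (1·√S) = 0.039 × 34.6 / (√0.0036) = 22.49.
Try y = 2.14 m: A R^(2/3) = 15.18 — low.
Try y = 2.54 m: A R^(2/3) = 22.49 — ≈ 22.49.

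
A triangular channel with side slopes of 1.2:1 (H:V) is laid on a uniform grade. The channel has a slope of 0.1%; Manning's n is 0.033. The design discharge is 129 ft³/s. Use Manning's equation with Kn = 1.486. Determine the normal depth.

Manning's equation rearranged: A R^(2/3) = nQ / (1.486·√S) = 0.033 × 129 / (1.486 × √0.001) = 90.59.
At y = 4.46 ft: A R^(2/3) = 34.18 — too small.
At y = 7.73 ft: A R^(2/3) = 148.1 — too large.
At y = 6.43 ft: A R^(2/3) = 90.65 — matches.

y_n = 6.43 ft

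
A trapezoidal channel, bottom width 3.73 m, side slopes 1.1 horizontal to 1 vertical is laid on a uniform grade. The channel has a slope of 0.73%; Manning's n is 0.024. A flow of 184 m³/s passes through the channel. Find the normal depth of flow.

y_n = 3.95 m

Manning's equation rearranged: A R^(2/3) = nQ / (1·√S) = 0.024 × 184 / (√0.0073) = 51.69.
Trying y = 5.01 m: A R^(2/3) = 84.95 — too large.
Trying y = 3.95 m: A R^(2/3) = 51.66 — matches.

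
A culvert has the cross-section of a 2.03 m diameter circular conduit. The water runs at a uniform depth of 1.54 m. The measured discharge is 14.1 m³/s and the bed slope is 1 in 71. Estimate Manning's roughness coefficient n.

n = 0.016

For a circular section of diameter D = 2.03 m at depth y = 1.54 m, the central angle is θ = 2 arccos(1 − 2y/D) = 4.229 rad. Then A = (D²/8)(θ − sin θ) = 2.634 m² and P = Dθ/2 = 4.292 m.
Hydraulic radius R = A/P = 2.634/4.292 = 0.6138 m.
Rearranging Manning's equation: n = (1/Q) A R^(2/3) S^(1/2) = (1/14.1) × 2.634 × 0.6138^(2/3) × √0.01408 = 0.016.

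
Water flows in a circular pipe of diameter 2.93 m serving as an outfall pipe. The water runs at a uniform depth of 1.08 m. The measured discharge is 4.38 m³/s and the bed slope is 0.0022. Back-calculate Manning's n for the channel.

For a circular section of diameter D = 2.93 m at depth y = 1.08 m, the central angle is θ = 2 arccos(1 − 2y/D) = 2.61 rad. Then A = (D²/8)(θ − sin θ) = 2.256 m² and P = Dθ/2 = 3.823 m.
Hydraulic radius R = A/P = 2.256/3.823 = 0.5902 m.
Rearranging Manning's equation: n = (1/Q) A R^(2/3) S^(1/2) = (1/4.38) × 2.256 × 0.5902^(2/3) × √0.0022 = 0.017.

n = 0.017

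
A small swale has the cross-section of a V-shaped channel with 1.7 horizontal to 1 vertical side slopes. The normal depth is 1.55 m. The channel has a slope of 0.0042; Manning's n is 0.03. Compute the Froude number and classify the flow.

subcritical

For a triangular section with side slope z = 1.7: A = zy² = 1.7×1.55² = 4.084 m²; P = 2y√(1+z²) = 2×1.55×1.972 = 6.114 m.
Hydraulic radius R = A/P = 4.084/6.114 = 0.668 m.
V = (1/n) R^(2/3) √S = (1/0.03) × 0.668^(2/3) × √0.0042 = 1.651 m/s. Hydraulic depth D_h = A/T = 4.084/5.27 = 0.775 m.
Froude number Fr = V/√(g·D_h) = 1.651/√(9.81×0.775) = 0.599, which is less than 1, so the flow is subcritical.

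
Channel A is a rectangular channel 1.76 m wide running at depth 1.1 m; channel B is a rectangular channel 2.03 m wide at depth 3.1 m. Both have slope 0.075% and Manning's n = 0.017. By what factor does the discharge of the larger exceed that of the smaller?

4.38

Channel A: Flow area A = b·y = 1.76 × 1.1 = 1.936 m². Wetted perimeter P = b + 2y = 1.76 + 2×1.1 = 3.96 m. Hydraulic radius R = A/P = 1.936/3.96 = 0.4889 m. Q_A = (1/0.017)·1.936·0.4889^(2/3)·√0.00075 = 1.936 m³/s.
Channel B: Flow area A = b·y = 2.03 × 3.1 = 6.293 m². Wetted perimeter P = b + 2y = 2.03 + 2×3.1 = 8.23 m. Hydraulic radius R = A/P = 6.293/8.23 = 0.7646 m. Q_B = (1/0.017)·6.293·0.7646^(2/3)·√0.00075 = 8.477 m³/s.
The larger discharge is 8.477 m³/s and the smaller is 1.936 m³/s; the ratio is 4.38.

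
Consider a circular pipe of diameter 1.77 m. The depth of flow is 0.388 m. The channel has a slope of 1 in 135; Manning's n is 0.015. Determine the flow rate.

For a circular section of diameter D = 1.77 m at depth y = 0.388 m, the central angle is θ = 2 arccos(1 − 2y/D) = 1.949 rad. Then A = (D²/8)(θ − sin θ) = 0.3993 m² and P = Dθ/2 = 1.725 m.
Hydraulic radius R = A/P = 0.3993/1.725 = 0.2315 m.
Manning's equation: Q = (1/n) A R^(2/3) S^(1/2) = (1/0.015) × 0.3993 × 0.2315^(2/3) × 0.007407^(1/2) = 0.864 m³/s.

Q = 0.864 m³/s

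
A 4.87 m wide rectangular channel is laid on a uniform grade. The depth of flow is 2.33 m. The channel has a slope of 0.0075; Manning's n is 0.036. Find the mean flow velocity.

V = 2.7 m/s

Flow area A = b·y = 4.87 × 2.33 = 11.35 m². Wetted perimeter P = b + 2y = 4.87 + 2×2.33 = 9.53 m.
Hydraulic radius R = A/P = 11.35/9.53 = 1.191 m.
From Manning's equation, V = (1/n) R^(2/3) S^(1/2) = (1/0.036) × 1.191^(2/3) × 0.0075^(1/2) = 2.7 m/s.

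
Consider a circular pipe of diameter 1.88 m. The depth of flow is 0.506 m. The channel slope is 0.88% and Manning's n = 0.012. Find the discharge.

For a circular section of diameter D = 1.88 m at depth y = 0.506 m, the central angle is θ = 2 arccos(1 − 2y/D) = 2.182 rad. Then A = (D²/8)(θ − sin θ) = 0.602 m² and P = Dθ/2 = 2.051 m.
Hydraulic radius R = A/P = 0.602/2.051 = 0.2935 m.
Manning's equation: Q = (1/n) A R^(2/3) S^(1/2) = (1/0.012) × 0.602 × 0.2935^(2/3) × 0.0088^(1/2) = 2.08 m³/s.

Q = 2.08 m³/s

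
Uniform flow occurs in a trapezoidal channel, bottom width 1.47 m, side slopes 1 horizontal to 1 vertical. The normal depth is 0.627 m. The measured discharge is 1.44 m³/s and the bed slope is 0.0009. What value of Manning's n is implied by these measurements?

n = 0.015

With bottom width b = 1.47 m and side slope z = 1: A = (b + zy)y = (1.47 + 1×0.627)×0.627 = 1.315 m²; P = b + 2y√(1+z²) = 1.47 + 2×0.627×1.414 = 3.243 m.
Hydraulic radius R = A/P = 1.315/3.243 = 0.4054 m.
Rearranging Manning's equation: n = (1/Q) A R^(2/3) S^(1/2) = (1/1.44) × 1.315 × 0.4054^(2/3) × √0.0009 = 0.015.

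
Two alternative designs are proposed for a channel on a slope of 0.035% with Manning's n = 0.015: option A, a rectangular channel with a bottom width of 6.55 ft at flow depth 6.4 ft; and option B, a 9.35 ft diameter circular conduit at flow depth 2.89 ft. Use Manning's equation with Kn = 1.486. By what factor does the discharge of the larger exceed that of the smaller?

2.8

Channel A: Flow area A = b·y = 6.55 × 6.4 = 41.92 ft². Wetted perimeter P = b + 2y = 6.55 + 2×6.4 = 19.35 ft. Hydraulic radius R = A/P = 41.92/19.35 = 2.166 ft. Q_A = (1.486/0.015)·41.92·2.166^(2/3)·√0.00035 = 130.1 ft³/s.
Channel B: For a circular section of diameter D = 9.35 ft at depth y = 2.89 ft, the central angle is θ = 2 arccos(1 − 2y/D) = 2.358 rad. Then A = (D²/8)(θ − sin θ) = 18.06 ft² and P = Dθ/2 = 11.02 ft. Hydraulic radius R = A/P = 18.06/11.02 = 1.638 ft. Q_B = (1.486/0.015)·18.06·1.638^(2/3)·√0.00035 = 46.5 ft³/s.
The larger discharge is 130.1 ft³/s and the smaller is 46.5 ft³/s; the ratio is 2.8.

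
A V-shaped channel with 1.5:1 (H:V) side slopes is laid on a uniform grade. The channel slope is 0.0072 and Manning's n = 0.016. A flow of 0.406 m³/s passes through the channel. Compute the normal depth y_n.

Manning's equation rearranged: A R^(2/3) = nQ / (1·√S) = 0.016 × 0.406 / (√0.0072) = 0.07656.
Trying y = 0.473 m: A R^(2/3) = 0.1135 — too large.
Trying y = 0.297 m: A R^(2/3) = 0.03282 — too small.
Trying y = 0.408 m: A R^(2/3) = 0.07655 — close enough.

y_n = 0.408 m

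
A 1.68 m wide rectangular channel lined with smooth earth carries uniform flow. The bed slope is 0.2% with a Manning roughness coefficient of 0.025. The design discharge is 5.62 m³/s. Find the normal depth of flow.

y_n = 2.54 m

Manning's equation rearranged: A R^(2/3) = nQ / (1·√S) = 0.025 × 5.62 / (√0.002) = 3.142.
Trying y = 3.13 m: A R^(2/3) = 3.995 — high.
Trying y = 2.05 m: A R^(2/3) = 2.439 — low.
Trying y = 2.54 m: A R^(2/3) = 3.14 — matches.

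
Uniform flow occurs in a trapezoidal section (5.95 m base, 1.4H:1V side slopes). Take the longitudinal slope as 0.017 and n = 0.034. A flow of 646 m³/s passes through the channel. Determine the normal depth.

Manning's equation rearranged: A R^(2/3) = nQ / (1·√S) = 0.034 × 646 / (√0.017) = 168.5.
Try y = 7.15 m: A R^(2/3) = 274.7 — high.
Try y = 5.69 m: A R^(2/3) = 168.4 — ≈ 168.5.

y_n = 5.69 m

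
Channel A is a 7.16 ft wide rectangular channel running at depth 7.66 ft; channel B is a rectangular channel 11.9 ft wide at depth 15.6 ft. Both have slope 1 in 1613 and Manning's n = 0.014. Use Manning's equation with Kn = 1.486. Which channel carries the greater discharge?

Channel A: Flow area A = b·y = 7.16 × 7.66 = 54.85 ft². Wetted perimeter P = b + 2y = 7.16 + 2×7.66 = 22.48 ft. Hydraulic radius R = A/P = 54.85/22.48 = 2.44 ft. Q_A = (1.486/0.014)·54.85·2.44^(2/3)·√0.00062 = 262.7 ft³/s.
Channel B: Flow area A = b·y = 11.9 × 15.6 = 185.6 ft². Wetted perimeter P = b + 2y = 11.9 + 2×15.6 = 43.1 ft. Hydraulic radius R = A/P = 185.6/43.1 = 4.307 ft. Q_B = (1.486/0.014)·185.6·4.307^(2/3)·√0.00062 = 1299 ft³/s.
Q_A = 262.7 ft³/s vs Q_B = 1299 ft³/s, so channel B carries more.

channel B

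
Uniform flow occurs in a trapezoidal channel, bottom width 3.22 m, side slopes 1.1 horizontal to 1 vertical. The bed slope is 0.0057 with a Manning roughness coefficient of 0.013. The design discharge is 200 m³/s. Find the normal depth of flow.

y_n = 3.39 m

Manning's equation rearranged: A R^(2/3) = nQ / (1·√S) = 0.013 × 200 / (√0.0057) = 34.44.
At y = 2.61 m: A R^(2/3) = 20.35 — too small.
At y = 3.39 m: A R^(2/3) = 34.49 — close enough.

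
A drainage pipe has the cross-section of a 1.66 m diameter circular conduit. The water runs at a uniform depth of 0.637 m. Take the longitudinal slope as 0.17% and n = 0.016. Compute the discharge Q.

Q = 0.969 m³/s

For a circular section of diameter D = 1.66 m at depth y = 0.637 m, the central angle is θ = 2 arccos(1 − 2y/D) = 2.672 rad. Then A = (D²/8)(θ − sin θ) = 0.7647 m² and P = Dθ/2 = 2.218 m.
Hydraulic radius R = A/P = 0.7647/2.218 = 0.3448 m.
Manning's equation: Q = (1/n) A R^(2/3) S^(1/2) = (1/0.016) × 0.7647 × 0.3448^(2/3) × 0.0017^(1/2) = 0.969 m³/s.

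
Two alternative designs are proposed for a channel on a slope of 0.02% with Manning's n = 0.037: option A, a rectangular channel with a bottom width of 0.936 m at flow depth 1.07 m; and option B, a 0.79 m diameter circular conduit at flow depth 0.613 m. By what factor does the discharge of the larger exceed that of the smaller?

Channel A: Flow area A = b·y = 0.936 × 1.07 = 1.002 m². Wetted perimeter P = b + 2y = 0.936 + 2×1.07 = 3.076 m. Hydraulic radius R = A/P = 1.002/3.076 = 0.3256 m. Q_A = (1/0.037)·1.002·0.3256^(2/3)·√0.0002 = 0.1812 m³/s.
Channel B: For a circular section of diameter D = 0.79 m at depth y = 0.613 m, the central angle is θ = 2 arccos(1 − 2y/D) = 4.311 rad. Then A = (D²/8)(θ − sin θ) = 0.4081 m² and P = Dθ/2 = 1.703 m. Hydraulic radius R = A/P = 0.4081/1.703 = 0.2397 m. Q_B = (1/0.037)·0.4081·0.2397^(2/3)·√0.0002 = 0.06019 m³/s.
The larger discharge is 0.1812 m³/s and the smaller is 0.06019 m³/s; the ratio is 3.01.

3.01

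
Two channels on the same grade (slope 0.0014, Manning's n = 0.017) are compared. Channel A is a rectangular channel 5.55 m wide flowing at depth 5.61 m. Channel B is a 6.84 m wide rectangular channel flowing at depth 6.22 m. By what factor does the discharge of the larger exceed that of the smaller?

Channel A: Flow area A = b·y = 5.55 × 5.61 = 31.14 m². Wetted perimeter P = b + 2y = 5.55 + 2×5.61 = 16.77 m. Hydraulic radius R = A/P = 31.14/16.77 = 1.857 m. Q_A = (1/0.017)·31.14·1.857^(2/3)·√0.0014 = 103.5 m³/s.
Channel B: Flow area A = b·y = 6.84 × 6.22 = 42.54 m². Wetted perimeter P = b + 2y = 6.84 + 2×6.22 = 19.28 m. Hydraulic radius R = A/P = 42.54/19.28 = 2.207 m. Q_B = (1/0.017)·42.54·2.207^(2/3)·√0.0014 = 158.7 m³/s.
The larger discharge is 158.7 m³/s and the smaller is 103.5 m³/s; the ratio is 1.53.

1.53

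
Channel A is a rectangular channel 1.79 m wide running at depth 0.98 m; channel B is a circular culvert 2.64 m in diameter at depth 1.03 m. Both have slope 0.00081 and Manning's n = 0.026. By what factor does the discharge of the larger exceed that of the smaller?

Channel A: Flow area A = b·y = 1.79 × 0.98 = 1.754 m². Wetted perimeter P = b + 2y = 1.79 + 2×0.98 = 3.75 m. Hydraulic radius R = A/P = 1.754/3.75 = 0.4678 m. Q_A = (1/0.026)·1.754·0.4678^(2/3)·√0.00081 = 1.157 m³/s.
Channel B: For a circular section of diameter D = 2.64 m at depth y = 1.03 m, the central angle is θ = 2 arccos(1 − 2y/D) = 2.699 rad. Then A = (D²/8)(θ − sin θ) = 1.978 m² and P = Dθ/2 = 3.562 m. Hydraulic radius R = A/P = 1.978/3.562 = 0.5552 m. Q_B = (1/0.026)·1.978·0.5552^(2/3)·√0.00081 = 1.462 m³/s.
The larger discharge is 1.462 m³/s and the smaller is 1.157 m³/s; the ratio is 1.26.

1.26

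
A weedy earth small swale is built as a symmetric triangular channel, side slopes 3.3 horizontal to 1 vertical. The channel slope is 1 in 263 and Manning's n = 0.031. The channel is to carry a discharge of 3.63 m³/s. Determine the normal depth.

y_n = 0.963 m

Manning's equation rearranged: A R^(2/3) = nQ / (1·√S) = 0.031 × 3.63 / (√0.003802) = 1.825.
Trying y = 1.23 m: A R^(2/3) = 3.506 — high.
Trying y = 0.963 m: A R^(2/3) = 1.826 — ≈ 1.825.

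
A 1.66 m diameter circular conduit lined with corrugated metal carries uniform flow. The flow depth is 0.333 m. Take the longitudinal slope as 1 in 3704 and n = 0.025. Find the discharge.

For a circular section of diameter D = 1.66 m at depth y = 0.333 m, the central angle is θ = 2 arccos(1 − 2y/D) = 1.858 rad. Then A = (D²/8)(θ − sin θ) = 0.3095 m² and P = Dθ/2 = 1.542 m.
Hydraulic radius R = A/P = 0.3095/1.542 = 0.2007 m.
Manning's equation: Q = (1/n) A R^(2/3) S^(1/2) = (1/0.025) × 0.3095 × 0.2007^(2/3) × 0.00027^(1/2) = 0.0697 m³/s.

Q = 0.0697 m³/s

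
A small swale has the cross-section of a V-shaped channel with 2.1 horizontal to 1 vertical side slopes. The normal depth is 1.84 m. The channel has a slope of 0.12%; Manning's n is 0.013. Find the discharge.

Q = 16.7 m³/s

For a triangular section with side slope z = 2.1: A = zy² = 2.1×1.84² = 7.11 m²; P = 2y√(1+z²) = 2×1.84×2.326 = 8.559 m.
Hydraulic radius R = A/P = 7.11/8.559 = 0.8306 m.
Manning's equation: Q = (1/n) A R^(2/3) S^(1/2) = (1/0.013) × 7.11 × 0.8306^(2/3) × 0.0012^(1/2) = 16.7 m³/s.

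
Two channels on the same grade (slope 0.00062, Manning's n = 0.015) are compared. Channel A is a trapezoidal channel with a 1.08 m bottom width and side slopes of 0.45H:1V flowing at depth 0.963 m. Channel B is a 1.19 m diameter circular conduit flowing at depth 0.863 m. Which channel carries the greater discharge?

channel A

Channel A: With bottom width b = 1.08 m and side slope z = 0.45: A = (b + zy)y = (1.08 + 0.45×0.963)×0.963 = 1.457 m²; P = b + 2y√(1+z²) = 1.08 + 2×0.963×1.097 = 3.192 m. Hydraulic radius R = A/P = 1.457/3.192 = 0.4566 m. Q_A = (1/0.015)·1.457·0.4566^(2/3)·√0.00062 = 1.434 m³/s.
Channel B: For a circular section of diameter D = 1.19 m at depth y = 0.863 m, the central angle is θ = 2 arccos(1 − 2y/D) = 4.076 rad. Then A = (D²/8)(θ − sin θ) = 0.8639 m² and P = Dθ/2 = 2.425 m. Hydraulic radius R = A/P = 0.8639/2.425 = 0.3562 m. Q_B = (1/0.015)·0.8639·0.3562^(2/3)·√0.00062 = 0.7206 m³/s.
Q_A = 1.434 m³/s vs Q_B = 0.7206 m³/s, so channel A carries more.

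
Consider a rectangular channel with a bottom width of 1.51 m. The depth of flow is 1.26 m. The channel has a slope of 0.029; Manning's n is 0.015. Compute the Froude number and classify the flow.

supercritical

Flow area A = b·y = 1.51 × 1.26 = 1.903 m². Wetted perimeter P = b + 2y = 1.51 + 2×1.26 = 4.03 m.
Hydraulic radius R = A/P = 1.903/4.03 = 0.4721 m.
V = (1/n) R^(2/3) √S = (1/0.015) × 0.4721^(2/3) × √0.029 = 6.883 m/s. Hydraulic depth D_h = A/T = 1.903/1.51 = 1.26 m.
Froude number Fr = V/√(g·D_h) = 6.883/√(9.81×1.26) = 1.96, which is greater than 1, so the flow is supercritical.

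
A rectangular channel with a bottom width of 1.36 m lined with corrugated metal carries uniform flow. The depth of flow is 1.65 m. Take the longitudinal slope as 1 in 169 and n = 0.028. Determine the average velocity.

Flow area A = b·y = 1.36 × 1.65 = 2.244 m². Wetted perimeter P = b + 2y = 1.36 + 2×1.65 = 4.66 m.
Hydraulic radius R = A/P = 2.244/4.66 = 0.4815 m.
From Manning's equation, V = (1/n) R^(2/3) S^(1/2) = (1/0.028) × 0.4815^(2/3) × 0.005917^(1/2) = 1.69 m/s.

V = 1.69 m/s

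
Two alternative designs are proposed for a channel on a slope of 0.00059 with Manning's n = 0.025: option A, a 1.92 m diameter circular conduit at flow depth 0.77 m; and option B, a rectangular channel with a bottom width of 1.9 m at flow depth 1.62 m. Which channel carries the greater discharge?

Channel A: For a circular section of diameter D = 1.92 m at depth y = 0.77 m, the central angle is θ = 2 arccos(1 − 2y/D) = 2.743 rad. Then A = (D²/8)(θ − sin θ) = 1.085 m² and P = Dθ/2 = 2.633 m. Hydraulic radius R = A/P = 1.085/2.633 = 0.4121 m. Q_A = (1/0.025)·1.085·0.4121^(2/3)·√0.00059 = 0.5839 m³/s.
Channel B: Flow area A = b·y = 1.9 × 1.62 = 3.078 m². Wetted perimeter P = b + 2y = 1.9 + 2×1.62 = 5.14 m. Hydraulic radius R = A/P = 3.078/5.14 = 0.5988 m. Q_B = (1/0.025)·3.078·0.5988^(2/3)·√0.00059 = 2.125 m³/s.
Q_A = 0.5839 m³/s vs Q_B = 2.125 m³/s, so channel B carries more.

channel B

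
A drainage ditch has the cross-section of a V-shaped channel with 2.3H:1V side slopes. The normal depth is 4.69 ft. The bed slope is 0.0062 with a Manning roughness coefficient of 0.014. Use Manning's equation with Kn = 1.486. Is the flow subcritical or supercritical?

For a triangular section with side slope z = 2.3: A = zy² = 2.3×4.69² = 50.59 ft²; P = 2y√(1+z²) = 2×4.69×2.508 = 23.52 ft.
Hydraulic radius R = A/P = 50.59/23.52 = 2.151 ft.
V = (1.486/n) R^(2/3) √S = (1.486/0.014) × 2.151^(2/3) × √0.0062 = 13.92 ft/s. Hydraulic depth D_h = A/T = 50.59/21.57 = 2.345 ft.
Froude number Fr = V/√(g·D_h) = 13.92/√(32.2×2.345) = 1.6, which is greater than 1, so the flow is supercritical.

supercritical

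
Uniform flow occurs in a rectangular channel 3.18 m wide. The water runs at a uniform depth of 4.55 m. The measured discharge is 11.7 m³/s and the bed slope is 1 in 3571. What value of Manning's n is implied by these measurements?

Flow area A = b·y = 3.18 × 4.55 = 14.47 m². Wetted perimeter P = b + 2y = 3.18 + 2×4.55 = 12.28 m.
Hydraulic radius R = A/P = 14.47/12.28 = 1.178 m.
Rearranging Manning's equation: n = (1/Q) A R^(2/3) S^(1/2) = (1/11.7) × 14.47 × 1.178^(2/3) × √0.00028 = 0.0231.

n = 0.0231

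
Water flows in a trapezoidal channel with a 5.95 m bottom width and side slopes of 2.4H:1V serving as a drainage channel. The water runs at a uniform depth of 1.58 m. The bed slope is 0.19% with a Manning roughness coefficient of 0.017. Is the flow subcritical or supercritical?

subcritical

With bottom width b = 5.95 m and side slope z = 2.4: A = (b + zy)y = (5.95 + 2.4×1.58)×1.58 = 15.39 m²; P = b + 2y√(1+z²) = 5.95 + 2×1.58×2.6 = 14.17 m.
Hydraulic radius R = A/P = 15.39/14.17 = 1.087 m.
V = (1/n) R^(2/3) √S = (1/0.017) × 1.087^(2/3) × √0.0019 = 2.71 m/s. Hydraulic depth D_h = A/T = 15.39/13.53 = 1.137 m.
Froude number Fr = V/√(g·D_h) = 2.71/√(9.81×1.137) = 0.811, which is less than 1, so the flow is subcritical.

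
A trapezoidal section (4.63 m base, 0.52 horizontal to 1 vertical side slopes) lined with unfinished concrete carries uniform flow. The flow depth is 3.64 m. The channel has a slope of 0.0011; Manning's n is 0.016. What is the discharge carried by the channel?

With bottom width b = 4.63 m and side slope z = 0.52: A = (b + zy)y = (4.63 + 0.52×3.64)×3.64 = 23.74 m²; P = b + 2y√(1+z²) = 4.63 + 2×3.64×1.127 = 12.84 m.
Hydraulic radius R = A/P = 23.74/12.84 = 1.85 m.
Manning's equation: Q = (1/n) A R^(2/3) S^(1/2) = (1/0.016) × 23.74 × 1.85^(2/3) × 0.0011^(1/2) = 74.2 m³/s.

Q = 74.2 m³/s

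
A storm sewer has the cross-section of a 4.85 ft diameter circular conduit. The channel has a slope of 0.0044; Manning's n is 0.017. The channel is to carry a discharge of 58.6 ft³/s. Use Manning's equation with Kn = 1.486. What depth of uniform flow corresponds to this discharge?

y_n = 2.37 ft

Manning's equation rearranged: A R^(2/3) = nQ / (1.486·√S) = 0.017 × 58.6 / (1.486 × √0.0044) = 10.11.
At y = 1.89 ft: A R^(2/3) = 6.748 — too small.
At y = 2.37 ft: A R^(2/3) = 10.1 — matches.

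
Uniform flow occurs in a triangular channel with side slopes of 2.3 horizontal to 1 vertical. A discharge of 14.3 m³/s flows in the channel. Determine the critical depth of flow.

At critical depth, Q² T / (g A³) = 1, i.e. A³/T = Q²/g = 14.3²/9.81 = 20.85.
At y = 1.05 m: A³/T = 3.376 — too small.
At y = 1.89 m: A³/T = 63.79 — too large.
At y = 1.51 m: A³/T = 20.76 — matches.

y_c = 1.51 m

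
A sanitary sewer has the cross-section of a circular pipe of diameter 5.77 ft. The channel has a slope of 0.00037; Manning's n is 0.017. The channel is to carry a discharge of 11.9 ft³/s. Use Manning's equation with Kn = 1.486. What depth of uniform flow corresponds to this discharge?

Manning's equation rearranged: A R^(2/3) = nQ / (1.486·√S) = 0.017 × 11.9 / (1.486 × √0.00037) = 7.077.
Try y = 1.29 ft: A R^(2/3) = 3.659 — low.
Try y = 2.14 ft: A R^(2/3) = 9.785 — high.
Try y = 1.8 ft: A R^(2/3) = 7.05 — matches.

y_n = 1.8 ft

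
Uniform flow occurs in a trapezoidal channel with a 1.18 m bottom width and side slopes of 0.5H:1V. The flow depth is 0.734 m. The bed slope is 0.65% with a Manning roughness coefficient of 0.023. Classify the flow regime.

subcritical

With bottom width b = 1.18 m and side slope z = 0.5: A = (b + zy)y = (1.18 + 0.5×0.734)×0.734 = 1.135 m²; P = b + 2y√(1+z²) = 1.18 + 2×0.734×1.118 = 2.821 m.
Hydraulic radius R = A/P = 1.135/2.821 = 0.4025 m.
V = (1/n) R^(2/3) √S = (1/0.023) × 0.4025^(2/3) × √0.0065 = 1.911 m/s. Hydraulic depth D_h = A/T = 1.135/1.914 = 0.5933 m.
Froude number Fr = V/√(g·D_h) = 1.911/√(9.81×0.5933) = 0.792, which is less than 1, so the flow is subcritical.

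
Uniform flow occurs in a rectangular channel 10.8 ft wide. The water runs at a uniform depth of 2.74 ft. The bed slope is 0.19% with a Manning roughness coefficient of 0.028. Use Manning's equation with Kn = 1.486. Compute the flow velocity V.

V = 3.45 ft/s

Flow area A = b·y = 10.8 × 2.74 = 29.59 ft². Wetted perimeter P = b + 2y = 10.8 + 2×2.74 = 16.28 ft.
Hydraulic radius R = A/P = 29.59/16.28 = 1.818 ft.
From Manning's equation, V = (1.486/n) R^(2/3) S^(1/2) = (1.486/0.028) × 1.818^(2/3) × 0.0019^(1/2) = 3.45 ft/s.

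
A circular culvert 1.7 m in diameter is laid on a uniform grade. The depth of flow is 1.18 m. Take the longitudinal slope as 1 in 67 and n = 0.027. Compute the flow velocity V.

V = 2.86 m/s

For a circular section of diameter D = 1.7 m at depth y = 1.18 m, the central angle is θ = 2 arccos(1 − 2y/D) = 3.939 rad. Then A = (D²/8)(θ − sin θ) = 1.681 m² and P = Dθ/2 = 3.348 m.
Hydraulic radius R = A/P = 1.681/3.348 = 0.5022 m.
From Manning's equation, V = (1/n) R^(2/3) S^(1/2) = (1/0.027) × 0.5022^(2/3) × 0.01493^(1/2) = 2.86 m/s.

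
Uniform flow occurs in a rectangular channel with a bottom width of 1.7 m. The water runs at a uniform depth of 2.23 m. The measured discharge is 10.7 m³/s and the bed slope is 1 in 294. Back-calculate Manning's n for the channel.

Flow area A = b·y = 1.7 × 2.23 = 3.791 m². Wetted perimeter P = b + 2y = 1.7 + 2×2.23 = 6.16 m.
Hydraulic radius R = A/P = 3.791/6.16 = 0.6154 m.
Rearranging Manning's equation: n = (1/Q) A R^(2/3) S^(1/2) = (1/10.7) × 3.791 × 0.6154^(2/3) × √0.003401 = 0.015.

n = 0.015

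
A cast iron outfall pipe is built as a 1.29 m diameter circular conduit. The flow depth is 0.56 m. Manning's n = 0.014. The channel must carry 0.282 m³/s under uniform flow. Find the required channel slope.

For a circular section of diameter D = 1.29 m at depth y = 0.56 m, the central angle is θ = 2 arccos(1 − 2y/D) = 2.877 rad. Then A = (D²/8)(θ − sin θ) = 0.5442 m² and P = Dθ/2 = 1.856 m.
Hydraulic radius R = A/P = 0.5442/1.856 = 0.2932 m.
From Manning's equation, S = [nQ / (1 A R^(2/3))]² = [0.014 × 0.282 / (1 × 0.5442 × 0.2932^(2/3))]² = 0.00027.

S = 0.00027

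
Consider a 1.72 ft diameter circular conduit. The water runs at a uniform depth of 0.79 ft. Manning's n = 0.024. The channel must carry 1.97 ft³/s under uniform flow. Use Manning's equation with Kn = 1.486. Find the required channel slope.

S = 0.0031

For a circular section of diameter D = 1.72 ft at depth y = 0.79 ft, the central angle is θ = 2 arccos(1 − 2y/D) = 2.979 rad. Then A = (D²/8)(θ − sin θ) = 1.041 ft² and P = Dθ/2 = 2.562 ft.
Hydraulic radius R = A/P = 1.041/2.562 = 0.4066 ft.
From Manning's equation, S = [nQ / (1.486 A R^(2/3))]² = [0.024 × 1.97 / (1.486 × 1.041 × 0.4066^(2/3))]² = 0.0031.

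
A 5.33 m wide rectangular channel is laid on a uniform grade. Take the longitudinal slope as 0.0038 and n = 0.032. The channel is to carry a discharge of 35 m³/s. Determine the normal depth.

y_n = 2.78 m

Manning's equation rearranged: A R^(2/3) = nQ / (1·√S) = 0.032 × 35 / (√0.0038) = 18.17.
Try y = 1.95 m: A R^(2/3) = 11.25 — too small.
Try y = 3.44 m: A R^(2/3) = 24.04 — too large.
Try y = 2.78 m: A R^(2/3) = 18.19 — ≈ 18.17.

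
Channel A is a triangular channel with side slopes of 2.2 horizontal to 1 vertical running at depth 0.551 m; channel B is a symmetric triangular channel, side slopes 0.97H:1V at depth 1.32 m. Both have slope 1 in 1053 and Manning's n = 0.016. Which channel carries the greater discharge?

Channel A: For a triangular section with side slope z = 2.2: A = zy² = 2.2×0.551² = 0.6679 m²; P = 2y√(1+z²) = 2×0.551×2.417 = 2.663 m. Hydraulic radius R = A/P = 0.6679/2.663 = 0.2508 m. Q_A = (1/0.016)·0.6679·0.2508^(2/3)·√0.0009497 = 0.5116 m³/s.
Channel B: For a triangular section with side slope z = 0.97: A = zy² = 0.97×1.32² = 1.69 m²; P = 2y√(1+z²) = 2×1.32×1.393 = 3.678 m. Hydraulic radius R = A/P = 1.69/3.678 = 0.4595 m. Q_B = (1/0.016)·1.69·0.4595^(2/3)·√0.0009497 = 1.938 m³/s.
Q_A = 0.5116 m³/s vs Q_B = 1.938 m³/s, so channel B carries more.

channel B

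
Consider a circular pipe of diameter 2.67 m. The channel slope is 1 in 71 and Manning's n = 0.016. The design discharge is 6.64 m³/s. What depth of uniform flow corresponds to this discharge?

y_n = 0.829 m

Manning's equation rearranged: A R^(2/3) = nQ / (1·√S) = 0.016 × 6.64 / (√0.01408) = 0.8952.
Try y = 0.658 m: A R^(2/3) = 0.5694 — short.
Try y = 0.964 m: A R^(2/3) = 1.192 — over.
Try y = 0.829 m: A R^(2/3) = 0.8949 — close enough.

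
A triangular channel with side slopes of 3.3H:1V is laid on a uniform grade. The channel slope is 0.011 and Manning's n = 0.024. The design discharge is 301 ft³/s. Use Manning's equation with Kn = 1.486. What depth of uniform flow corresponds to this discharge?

y_n = 3.24 ft

Manning's equation rearranged: A R^(2/3) = nQ / (1.486·√S) = 0.024 × 301 / (1.486 × √0.011) = 46.35.
Try y = 3.87 ft: A R^(2/3) = 74.53 — high.
Try y = 2.41 ft: A R^(2/3) = 21.08 — low.
Try y = 3.24 ft: A R^(2/3) = 46.4 — matches.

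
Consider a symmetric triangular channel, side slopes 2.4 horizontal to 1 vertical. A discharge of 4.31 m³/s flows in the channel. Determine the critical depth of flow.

At critical depth, Q² T / (g A³) = 1, i.e. A³/T = Q²/g = 4.31²/9.81 = 1.894.
At y = 1.11 m: A³/T = 4.853 — over.
At y = 0.726 m: A³/T = 0.5809 — short.
At y = 0.92 m: A³/T = 1.898 — ≈ 1.894.

y_c = 0.92 m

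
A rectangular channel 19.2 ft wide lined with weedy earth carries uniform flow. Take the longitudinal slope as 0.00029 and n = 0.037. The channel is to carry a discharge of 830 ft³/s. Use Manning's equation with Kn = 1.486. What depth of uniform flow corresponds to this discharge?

Manning's equation rearranged: A R^(2/3) = nQ / (1.486·√S) = 0.037 × 830 / (1.486 × √0.00029) = 1214.
Trying y = 22.8 ft: A R^(2/3) = 1564 — over.
Trying y = 15.8 ft: A R^(2/3) = 998.5 — short.
Trying y = 18.5 ft: A R^(2/3) = 1214 — matches.

y_n = 18.5 ft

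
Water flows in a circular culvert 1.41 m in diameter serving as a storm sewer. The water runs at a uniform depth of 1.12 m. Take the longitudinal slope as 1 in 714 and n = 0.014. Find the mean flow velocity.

For a circular section of diameter D = 1.41 m at depth y = 1.12 m, the central angle is θ = 2 arccos(1 − 2y/D) = 4.4 rad. Then A = (D²/8)(θ − sin θ) = 1.33 m² and P = Dθ/2 = 3.102 m.
Hydraulic radius R = A/P = 1.33/3.102 = 0.4287 m.
From Manning's equation, V = (1/n) R^(2/3) S^(1/2) = (1/0.014) × 0.4287^(2/3) × 0.001401^(1/2) = 1.52 m/s.

V = 1.52 m/s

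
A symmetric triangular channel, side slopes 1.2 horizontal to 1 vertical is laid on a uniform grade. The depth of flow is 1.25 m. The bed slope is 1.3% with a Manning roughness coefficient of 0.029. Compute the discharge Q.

For a triangular section with side slope z = 1.2: A = zy² = 1.2×1.25² = 1.875 m²; P = 2y√(1+z²) = 2×1.25×1.562 = 3.905 m.
Hydraulic radius R = A/P = 1.875/3.905 = 0.4801 m.
Manning's equation: Q = (1/n) A R^(2/3) S^(1/2) = (1/0.029) × 1.875 × 0.4801^(2/3) × 0.013^(1/2) = 4.52 m³/s.

Q = 4.52 m³/s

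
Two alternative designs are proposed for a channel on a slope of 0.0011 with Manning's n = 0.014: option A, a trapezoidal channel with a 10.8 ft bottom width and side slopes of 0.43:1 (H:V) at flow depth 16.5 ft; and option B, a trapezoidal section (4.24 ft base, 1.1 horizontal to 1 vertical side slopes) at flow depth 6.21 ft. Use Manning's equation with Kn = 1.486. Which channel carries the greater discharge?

channel A

Channel A: With bottom width b = 10.8 ft and side slope z = 0.43: A = (b + zy)y = (10.8 + 0.43×16.5)×16.5 = 295.3 ft²; P = b + 2y√(1+z²) = 10.8 + 2×16.5×1.089 = 46.72 ft. Hydraulic radius R = A/P = 295.3/46.72 = 6.32 ft. Q_A = (1.486/0.014)·295.3·6.32^(2/3)·√0.0011 = 3553 ft³/s.
Channel B: With bottom width b = 4.24 ft and side slope z = 1.1: A = (b + zy)y = (4.24 + 1.1×6.21)×6.21 = 68.75 ft²; P = b + 2y√(1+z²) = 4.24 + 2×6.21×1.487 = 22.7 ft. Hydraulic radius R = A/P = 68.75/22.7 = 3.028 ft. Q_B = (1.486/0.014)·68.75·3.028^(2/3)·√0.0011 = 506.6 ft³/s.
Q_A = 3553 ft³/s vs Q_B = 506.6 ft³/s, so channel A carries more.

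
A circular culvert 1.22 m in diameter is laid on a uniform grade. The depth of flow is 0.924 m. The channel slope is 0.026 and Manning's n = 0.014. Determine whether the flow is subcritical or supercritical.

supercritical

For a circular section of diameter D = 1.22 m at depth y = 0.924 m, the central angle is θ = 2 arccos(1 − 2y/D) = 4.223 rad. Then A = (D²/8)(θ − sin θ) = 0.9499 m² and P = Dθ/2 = 2.576 m.
Hydraulic radius R = A/P = 0.9499/2.576 = 0.3687 m.
V = (1/n) R^(2/3) √S = (1/0.014) × 0.3687^(2/3) × √0.026 = 5.923 m/s. Hydraulic depth D_h = A/T = 0.9499/1.046 = 0.9082 m.
Froude number Fr = V/√(g·D_h) = 5.923/√(9.81×0.9082) = 1.98, which is greater than 1, so the flow is supercritical.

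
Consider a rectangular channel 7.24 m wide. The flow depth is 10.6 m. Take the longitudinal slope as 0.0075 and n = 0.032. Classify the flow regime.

subcritical

Flow area A = b·y = 7.24 × 10.6 = 76.74 m². Wetted perimeter P = b + 2y = 7.24 + 2×10.6 = 28.44 m.
Hydraulic radius R = A/P = 76.74/28.44 = 2.698 m.
V = (1/n) R^(2/3) √S = (1/0.032) × 2.698^(2/3) × √0.0075 = 5.246 m/s. Hydraulic depth D_h = A/T = 76.74/7.24 = 10.6 m.
Froude number Fr = V/√(g·D_h) = 5.246/√(9.81×10.6) = 0.514, which is less than 1, so the flow is subcritical.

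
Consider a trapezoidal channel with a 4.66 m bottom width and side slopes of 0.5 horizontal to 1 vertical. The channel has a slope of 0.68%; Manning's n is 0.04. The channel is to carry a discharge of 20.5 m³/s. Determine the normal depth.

Manning's equation rearranged: A R^(2/3) = nQ / (1·√S) = 0.04 × 20.5 / (√0.0068) = 9.944.
Try y = 2.05 m: A R^(2/3) = 13.6 — too large.
Try y = 1.19 m: A R^(2/3) = 5.63 — too small.
Try y = 1.69 m: A R^(2/3) = 9.928 — close enough.

y_n = 1.69 m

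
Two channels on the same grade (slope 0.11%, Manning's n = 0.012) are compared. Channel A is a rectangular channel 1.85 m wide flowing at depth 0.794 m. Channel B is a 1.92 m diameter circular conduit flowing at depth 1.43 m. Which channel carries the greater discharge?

Channel A: Flow area A = b·y = 1.85 × 0.794 = 1.469 m². Wetted perimeter P = b + 2y = 1.85 + 2×0.794 = 3.438 m. Hydraulic radius R = A/P = 1.469/3.438 = 0.4273 m. Q_A = (1/0.012)·1.469·0.4273^(2/3)·√0.0011 = 2.303 m³/s.
Channel B: For a circular section of diameter D = 1.92 m at depth y = 1.43 m, the central angle is θ = 2 arccos(1 − 2y/D) = 4.165 rad. Then A = (D²/8)(θ − sin θ) = 2.313 m² and P = Dθ/2 = 3.998 m. Hydraulic radius R = A/P = 2.313/3.998 = 0.5784 m. Q_B = (1/0.012)·2.313·0.5784^(2/3)·√0.0011 = 4.437 m³/s.
Q_A = 2.303 m³/s vs Q_B = 4.437 m³/s, so channel B carries more.

channel B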